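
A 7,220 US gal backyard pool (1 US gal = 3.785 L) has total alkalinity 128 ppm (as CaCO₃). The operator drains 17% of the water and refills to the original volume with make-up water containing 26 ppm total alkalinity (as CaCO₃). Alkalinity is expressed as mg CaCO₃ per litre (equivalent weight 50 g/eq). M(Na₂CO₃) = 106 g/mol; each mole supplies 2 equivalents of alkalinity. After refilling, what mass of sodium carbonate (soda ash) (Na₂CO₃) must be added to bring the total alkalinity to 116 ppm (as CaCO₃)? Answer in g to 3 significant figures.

155 g

Volume: 7,220 US gal × 3.785 L/gal = 27,328 L.
After draining 17% and refilling: 128 × 0.83 + 26 × 0.17 = 110.66 ppm.
Deficit to target: 116 − 110.66 = 5.34 mg/L.
As CaCO₃: 5.34 mg/L × 27,328 L = 145.9 g; ÷ 50 g/eq ÷ 2 = 1.459 mol Na₂CO₃.
Mass: 1.459 × 106 = 154.7 g.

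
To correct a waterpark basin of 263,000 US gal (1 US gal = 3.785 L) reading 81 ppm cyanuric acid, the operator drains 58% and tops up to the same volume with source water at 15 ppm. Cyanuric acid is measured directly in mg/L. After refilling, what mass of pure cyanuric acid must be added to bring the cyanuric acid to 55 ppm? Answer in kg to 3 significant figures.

Volume: 263,000 US gal × 3.785 L/gal = 995,455 L.
After draining 58% and refilling: 81 × 0.42 + 15 × 0.58 = 42.72 ppm.
Deficit to target: 55 − 42.72 = 12.28 mg/L.
Mass: 12.28 mg/L × 995,455 L = 12,220 g cyanuric acid.

12.2 kg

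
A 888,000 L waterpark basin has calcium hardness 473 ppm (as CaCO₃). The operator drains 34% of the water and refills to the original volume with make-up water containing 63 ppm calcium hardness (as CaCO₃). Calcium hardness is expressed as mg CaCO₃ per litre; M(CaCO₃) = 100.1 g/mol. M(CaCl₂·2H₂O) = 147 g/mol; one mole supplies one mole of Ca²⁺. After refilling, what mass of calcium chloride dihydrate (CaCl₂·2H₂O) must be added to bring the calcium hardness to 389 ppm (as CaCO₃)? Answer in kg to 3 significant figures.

72.2 kg

After draining 34% and refilling: 473 × 0.66 + 63 × 0.34 = 333.6 ppm.
Deficit to target: 389 − 333.6 = 55.4 mg/L.
As CaCO₃: 55.4 mg/L × 888,000 L = 49,200 g; ÷ 100.1 = 491.5 mol Ca²⁺.
Mass: 491.5 × 147 = 72,240 g.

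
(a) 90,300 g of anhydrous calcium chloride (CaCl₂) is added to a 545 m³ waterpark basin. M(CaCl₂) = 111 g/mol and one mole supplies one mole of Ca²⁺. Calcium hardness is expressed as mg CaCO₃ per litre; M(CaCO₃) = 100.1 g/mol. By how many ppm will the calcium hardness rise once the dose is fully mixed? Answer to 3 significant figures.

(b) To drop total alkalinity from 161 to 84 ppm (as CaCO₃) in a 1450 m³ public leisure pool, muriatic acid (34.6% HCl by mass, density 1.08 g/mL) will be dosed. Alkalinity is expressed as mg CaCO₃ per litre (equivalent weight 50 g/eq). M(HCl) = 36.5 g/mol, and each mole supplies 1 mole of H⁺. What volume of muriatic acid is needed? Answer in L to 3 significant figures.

(a) Volume: 545 m³ = 545,000 L.
(a) Moles of Ca²⁺: 90,300 g ÷ 111 g/mol = 813.5 mol.
(a) As CaCO₃: 813.5 mol × 100.1 g/mol = 81,430 g.
(a) Rise: 81,430 g / 545,000 L × 1000 = 149.4 mg/L.

(b) Volume: 1450 m³ = 1,450,000 L.
(b) Alkalinity to neutralize: (161 − 84) = 77 mg/L as CaCO₃ × 1,450,000 L = 111,600 g as CaCO₃.
(b) Equivalents of H⁺ required: 111,600 ÷ 50 g/eq = 2233 eq = 2233 mol HCl.
(b) Mass of HCl: 2233 × 36.5 = 81,500 g.
(b) Mass of 34.6% solution: 81,500 / 0.346 = 235,600 g.
(b) Volume: 235,600 g ÷ 1.08 g/mL = 218,100 mL.

(a) 149 ppm; (b) 218 L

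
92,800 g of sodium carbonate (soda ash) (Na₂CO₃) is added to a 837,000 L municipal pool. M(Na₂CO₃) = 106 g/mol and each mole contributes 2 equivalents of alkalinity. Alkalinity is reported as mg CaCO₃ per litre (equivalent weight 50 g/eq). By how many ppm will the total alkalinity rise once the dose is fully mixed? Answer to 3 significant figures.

105 ppm

Moles of Na₂CO₃: 92,800 g ÷ 106 g/mol = 875.5 mol → 1751 eq of alkalinity.
As CaCO₃: 1751 eq × 50 g/eq = 87,550 g.
Rise: 87,550 g / 837,000 L × 1000 = 104.6 mg/L.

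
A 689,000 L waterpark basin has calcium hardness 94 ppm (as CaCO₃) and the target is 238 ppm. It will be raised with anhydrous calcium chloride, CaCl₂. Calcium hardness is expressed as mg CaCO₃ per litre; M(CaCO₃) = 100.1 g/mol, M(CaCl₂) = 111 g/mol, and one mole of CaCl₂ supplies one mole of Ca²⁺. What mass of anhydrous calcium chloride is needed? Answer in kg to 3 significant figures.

Hardness to add: (238 − 94) = 144 mg/L as CaCO₃ × 689,000 L = 99,220 g as CaCO₃.
Moles of Ca²⁺ (1 mol Ca²⁺ ≡ 1 mol CaCO₃): 99,220 / 100.1 g/mol = 991.2 mol.
Mass of CaCl₂: 991.2 × 111 = 110,000 g.

110 kg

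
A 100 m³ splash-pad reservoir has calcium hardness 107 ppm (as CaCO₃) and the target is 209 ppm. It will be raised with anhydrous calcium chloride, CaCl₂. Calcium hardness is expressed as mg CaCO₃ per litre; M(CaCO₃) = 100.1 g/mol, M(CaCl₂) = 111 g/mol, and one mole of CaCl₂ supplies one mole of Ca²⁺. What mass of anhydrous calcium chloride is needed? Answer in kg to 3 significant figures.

11.3 kg

Volume: 100 m³ = 100,000 L.
Hardness to add: (209 − 107) = 102 mg/L as CaCO₃ × 100,000 L = 10,200 g as CaCO₃.
Moles of Ca²⁺ (1 mol Ca²⁺ ≡ 1 mol CaCO₃): 10,200 / 100.1 g/mol = 101.9 mol.
Mass of CaCl₂: 101.9 × 111 = 11,310 g.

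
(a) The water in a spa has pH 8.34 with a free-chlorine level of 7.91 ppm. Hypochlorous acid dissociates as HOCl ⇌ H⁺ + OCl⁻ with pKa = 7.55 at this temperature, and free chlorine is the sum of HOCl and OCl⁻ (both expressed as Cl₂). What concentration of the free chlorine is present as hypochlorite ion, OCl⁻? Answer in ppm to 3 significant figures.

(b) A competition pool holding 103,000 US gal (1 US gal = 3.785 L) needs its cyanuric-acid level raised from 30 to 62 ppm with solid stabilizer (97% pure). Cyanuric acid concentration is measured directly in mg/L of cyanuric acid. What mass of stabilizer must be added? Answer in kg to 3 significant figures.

(a) 6.81 ppm; (b) 12.9 kg

(a) [OCl⁻]/[HOCl] = 10^(pH − pKa) = 10^(8.34 − 7.55) = 10^0.79 = 6.166.
(a) Fraction as HOCl = 1 / (1 + 6.166) = 0.1395.
(a) OCl⁻ = (1 − 0.1395) × 7.91 ppm = 6.806 ppm.

(b) Volume: 103,000 US gal × 3.785 L/gal = 389,855 L.
(b) CYA to add: (62 − 30) = 32 mg/L × 389,855 L = 12,480 g cyanuric acid.
(b) At 97% purity: 12,480 / 0.97 = 12,860 g product.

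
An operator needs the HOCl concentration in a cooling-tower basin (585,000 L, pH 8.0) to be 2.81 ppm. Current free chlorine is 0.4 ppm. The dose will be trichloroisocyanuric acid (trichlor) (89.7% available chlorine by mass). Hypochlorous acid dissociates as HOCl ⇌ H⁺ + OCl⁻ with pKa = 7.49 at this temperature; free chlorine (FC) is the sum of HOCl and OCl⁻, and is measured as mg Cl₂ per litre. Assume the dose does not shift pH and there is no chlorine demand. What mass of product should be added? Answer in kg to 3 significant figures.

[OCl⁻]/[HOCl] = 10^(pH − pKa) = 10^(8.0 − 7.49) = 3.236; fraction as HOCl = 1/(1 + 3.236) = 0.2361.
Free chlorine required for 2.81 ppm HOCl: 2.81 / 0.2361 = 11.9 ppm.
FC to add: 11.9 − 0.4 = 11.5 mg/L as Cl₂.
Cl₂ equivalent: 11.5 mg/L × 585,000 L = 6729 g.
Product at 89.7% available Cl: 6729 / 0.897 = 7502 g.

7.50 kg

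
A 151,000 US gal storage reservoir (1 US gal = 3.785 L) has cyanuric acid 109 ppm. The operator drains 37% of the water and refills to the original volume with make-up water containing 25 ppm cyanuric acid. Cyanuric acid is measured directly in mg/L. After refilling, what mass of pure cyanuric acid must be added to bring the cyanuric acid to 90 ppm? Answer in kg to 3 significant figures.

6.90 kg

Volume: 151,000 US gal × 3.785 L/gal = 571,535 L.
After draining 37% and refilling: 109 × 0.63 + 25 × 0.37 = 77.92 ppm.
Deficit to target: 90 − 77.92 = 12.08 mg/L.
Mass: 12.08 mg/L × 571,535 L = 6904 g cyanuric acid.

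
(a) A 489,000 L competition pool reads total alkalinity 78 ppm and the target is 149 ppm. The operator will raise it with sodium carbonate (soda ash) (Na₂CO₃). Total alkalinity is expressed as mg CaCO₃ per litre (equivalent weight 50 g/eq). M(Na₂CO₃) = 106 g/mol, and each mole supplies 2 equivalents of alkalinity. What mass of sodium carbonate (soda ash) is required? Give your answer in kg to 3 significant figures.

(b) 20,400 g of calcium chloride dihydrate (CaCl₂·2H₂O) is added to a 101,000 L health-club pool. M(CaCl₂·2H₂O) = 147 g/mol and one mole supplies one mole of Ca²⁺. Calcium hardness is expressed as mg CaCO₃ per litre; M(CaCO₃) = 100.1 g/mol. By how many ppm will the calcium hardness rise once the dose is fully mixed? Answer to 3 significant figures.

(a) 36.8 kg; (b) 138 ppm

(a) Alkalinity to add: (149 − 78) = 71 mg/L as CaCO₃ × 489,000 L = 34,720 g as CaCO₃.
(a) Equivalents: 34,720 g ÷ 50 g/eq = 694.4 eq.
(a) Each mole of Na₂CO₃ supplies 2 eq, so 694.4 / 2 = 347.2 mol.
(a) Mass: 347.2 mol × 106 g/mol = 36,800 g.

(b) Moles of Ca²⁺: 20,400 g ÷ 147 g/mol = 138.8 mol.
(b) As CaCO₃: 138.8 mol × 100.1 g/mol = 13,890 g.
(b) Rise: 13,890 g / 101,000 L × 1000 = 137.5 mg/L.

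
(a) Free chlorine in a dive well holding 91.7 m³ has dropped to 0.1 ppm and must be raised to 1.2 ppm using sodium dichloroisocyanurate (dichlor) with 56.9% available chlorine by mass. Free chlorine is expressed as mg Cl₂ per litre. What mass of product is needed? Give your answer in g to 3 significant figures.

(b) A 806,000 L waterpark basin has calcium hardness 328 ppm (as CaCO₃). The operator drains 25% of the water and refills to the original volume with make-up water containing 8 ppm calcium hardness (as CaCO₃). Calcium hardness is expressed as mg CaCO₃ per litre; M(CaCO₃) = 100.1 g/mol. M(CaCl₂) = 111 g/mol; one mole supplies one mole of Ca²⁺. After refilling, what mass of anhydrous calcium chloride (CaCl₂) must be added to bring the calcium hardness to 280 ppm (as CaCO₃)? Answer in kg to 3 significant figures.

(a) Volume: 91.7 m³ = 91,700 L.
(a) Chlorine deficit: 1.2 − 0.1 = 1.1 ppm = 1.1 mg/L as Cl₂.
(a) Cl₂ equivalent needed: 1.1 mg/L × 91,700 L = 100,900 mg = 100.9 g.
(a) Product at 56.9% available chlorine: 100.9 / 0.569 = 177.3 g.

(b) After draining 25% and refilling: 328 × 0.75 + 8 × 0.25 = 248 ppm.
(b) Deficit to target: 280 − 248 = 32 mg/L.
(b) As CaCO₃: 32 mg/L × 806,000 L = 25,790 g; ÷ 100.1 = 257.7 mol Ca²⁺.
(b) Mass: 257.7 × 111 = 28,600 g.

(a) 177 g; (b) 28.6 kg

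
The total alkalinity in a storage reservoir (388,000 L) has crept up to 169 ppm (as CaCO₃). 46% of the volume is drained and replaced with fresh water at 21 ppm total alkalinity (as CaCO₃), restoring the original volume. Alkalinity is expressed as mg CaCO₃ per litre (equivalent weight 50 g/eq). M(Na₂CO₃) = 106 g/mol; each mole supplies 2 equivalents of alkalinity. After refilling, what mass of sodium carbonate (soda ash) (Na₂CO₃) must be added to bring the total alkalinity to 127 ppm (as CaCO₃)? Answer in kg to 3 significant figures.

After draining 46% and refilling: 169 × 0.54 + 21 × 0.46 = 100.92 ppm.
Deficit to target: 127 − 100.92 = 26.08 mg/L.
As CaCO₃: 26.08 mg/L × 388,000 L = 10,120 g; ÷ 50 g/eq ÷ 2 = 101.2 mol Na₂CO₃.
Mass: 101.2 × 106 = 10,730 g.

10.7 kg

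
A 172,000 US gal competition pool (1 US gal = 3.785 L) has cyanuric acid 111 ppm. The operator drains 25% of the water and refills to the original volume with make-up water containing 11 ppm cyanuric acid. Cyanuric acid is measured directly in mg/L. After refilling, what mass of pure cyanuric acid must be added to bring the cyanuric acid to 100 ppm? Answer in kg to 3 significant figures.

9.11 kg

Volume: 172,000 US gal × 3.785 L/gal = 651,020 L.
After draining 25% and refilling: 111 × 0.75 + 11 × 0.25 = 86 ppm.
Deficit to target: 100 − 86 = 14 mg/L.
Mass: 14 mg/L × 651,020 L = 9114 g cyanuric acid.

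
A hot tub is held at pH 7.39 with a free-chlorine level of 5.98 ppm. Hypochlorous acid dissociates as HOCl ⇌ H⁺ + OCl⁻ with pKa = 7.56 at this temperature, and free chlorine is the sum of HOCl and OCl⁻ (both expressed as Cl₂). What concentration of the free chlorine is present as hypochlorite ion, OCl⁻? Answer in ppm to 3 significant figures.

[OCl⁻]/[HOCl] = 10^(pH − pKa) = 10^(7.39 − 7.56) = 10^-0.17 = 0.6761.
Fraction as HOCl = 1 / (1 + 0.6761) = 0.5966.
OCl⁻ = (1 − 0.5966) × 5.98 ppm = 2.412 ppm.

2.41 ppm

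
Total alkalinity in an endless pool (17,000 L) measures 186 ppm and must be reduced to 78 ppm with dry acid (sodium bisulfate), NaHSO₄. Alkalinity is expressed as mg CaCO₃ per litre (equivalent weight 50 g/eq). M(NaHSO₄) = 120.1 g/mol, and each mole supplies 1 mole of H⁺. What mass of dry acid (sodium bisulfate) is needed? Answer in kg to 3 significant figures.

Alkalinity to neutralize: (186 − 78) = 108 mg/L as CaCO₃ × 17,000 L = 1836 g as CaCO₃.
Equivalents of H⁺ required: 1836 ÷ 50 g/eq = 36.72 eq = 36.72 mol NaHSO₄.
Mass of NaHSO₄: 36.72 × 120.1 = 4410 g.

4.41 kg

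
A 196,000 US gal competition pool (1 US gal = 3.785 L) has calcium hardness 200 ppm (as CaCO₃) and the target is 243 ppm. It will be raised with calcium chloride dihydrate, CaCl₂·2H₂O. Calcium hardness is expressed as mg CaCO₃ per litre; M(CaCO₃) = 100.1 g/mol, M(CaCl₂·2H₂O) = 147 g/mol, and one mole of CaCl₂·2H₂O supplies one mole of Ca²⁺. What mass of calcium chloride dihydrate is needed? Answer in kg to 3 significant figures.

46.8 kg

Volume: 196,000 US gal × 3.785 L/gal = 741,860 L.
Hardness to add: (243 − 200) = 43 mg/L as CaCO₃ × 741,860 L = 31,900 g as CaCO₃.
Moles of Ca²⁺ (1 mol Ca²⁺ ≡ 1 mol CaCO₃): 31,900 / 100.1 g/mol = 318.7 mol.
Mass of CaCl₂·2H₂O: 318.7 × 147 = 46,850 g.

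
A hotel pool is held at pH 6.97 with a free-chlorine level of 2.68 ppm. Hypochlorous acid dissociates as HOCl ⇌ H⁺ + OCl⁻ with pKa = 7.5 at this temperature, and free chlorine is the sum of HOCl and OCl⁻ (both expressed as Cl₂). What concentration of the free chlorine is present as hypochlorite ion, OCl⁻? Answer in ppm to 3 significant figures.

[OCl⁻]/[HOCl] = 10^(pH − pKa) = 10^(6.97 − 7.5) = 10^-0.53 = 0.2951.
Fraction as HOCl = 1 / (1 + 0.2951) = 0.7721.
OCl⁻ = (1 − 0.7721) × 2.68 ppm = 0.6107 ppm.

0.611 ppm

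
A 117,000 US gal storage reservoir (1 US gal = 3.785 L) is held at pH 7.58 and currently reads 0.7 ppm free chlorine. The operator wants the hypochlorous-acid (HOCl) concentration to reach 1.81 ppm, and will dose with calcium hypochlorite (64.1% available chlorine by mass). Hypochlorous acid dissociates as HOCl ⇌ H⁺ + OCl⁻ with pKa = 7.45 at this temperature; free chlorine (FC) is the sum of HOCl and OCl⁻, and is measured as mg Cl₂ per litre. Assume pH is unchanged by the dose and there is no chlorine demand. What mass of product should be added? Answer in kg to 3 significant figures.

2.45 kg

Volume: 117,000 US gal × 3.785 L/gal = 442,845 L.
[OCl⁻]/[HOCl] = 10^(pH − pKa) = 10^(7.58 − 7.45) = 1.349; fraction as HOCl = 1/(1 + 1.349) = 0.4257.
Free chlorine required for 1.81 ppm HOCl: 1.81 / 0.4257 = 4.252 ppm.
FC to add: 4.252 − 0.7 = 3.552 mg/L as Cl₂.
Cl₂ equivalent: 3.552 mg/L × 442,845 L = 1573 g.
Product at 64.1% available Cl: 1573 / 0.641 = 2454 g.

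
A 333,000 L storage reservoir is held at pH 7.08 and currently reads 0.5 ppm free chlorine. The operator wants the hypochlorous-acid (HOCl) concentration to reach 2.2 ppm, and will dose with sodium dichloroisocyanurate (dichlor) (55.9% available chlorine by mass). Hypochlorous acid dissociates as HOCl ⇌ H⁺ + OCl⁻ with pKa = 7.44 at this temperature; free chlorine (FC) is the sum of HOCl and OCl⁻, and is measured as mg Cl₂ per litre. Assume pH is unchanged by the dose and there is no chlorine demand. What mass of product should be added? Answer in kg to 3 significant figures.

1.58 kg

[OCl⁻]/[HOCl] = 10^(pH − pKa) = 10^(7.08 − 7.44) = 0.4365; fraction as HOCl = 1/(1 + 0.4365) = 0.6961.
Free chlorine required for 2.2 ppm HOCl: 2.2 / 0.6961 = 3.16 ppm.
FC to add: 3.16 − 0.5 = 2.66 mg/L as Cl₂.
Cl₂ equivalent: 2.66 mg/L × 333,000 L = 885.9 g.
Product at 55.9% available Cl: 885.9 / 0.559 = 1585 g.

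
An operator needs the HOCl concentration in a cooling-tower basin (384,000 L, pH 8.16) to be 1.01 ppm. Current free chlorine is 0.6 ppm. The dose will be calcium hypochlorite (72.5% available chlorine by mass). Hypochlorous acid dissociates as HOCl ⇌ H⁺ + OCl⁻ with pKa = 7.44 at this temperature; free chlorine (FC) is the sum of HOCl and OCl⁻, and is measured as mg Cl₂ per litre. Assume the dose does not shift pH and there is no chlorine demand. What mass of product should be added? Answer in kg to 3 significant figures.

3.02 kg

[OCl⁻]/[HOCl] = 10^(pH − pKa) = 10^(8.16 − 7.44) = 5.248; fraction as HOCl = 1/(1 + 5.248) = 0.16.
Free chlorine required for 1.01 ppm HOCl: 1.01 / 0.16 = 6.311 ppm.
FC to add: 6.311 − 0.6 = 5.711 mg/L as Cl₂.
Cl₂ equivalent: 5.711 mg/L × 384,000 L = 2193 g.
Product at 72.5% available Cl: 2193 / 0.725 = 3025 g.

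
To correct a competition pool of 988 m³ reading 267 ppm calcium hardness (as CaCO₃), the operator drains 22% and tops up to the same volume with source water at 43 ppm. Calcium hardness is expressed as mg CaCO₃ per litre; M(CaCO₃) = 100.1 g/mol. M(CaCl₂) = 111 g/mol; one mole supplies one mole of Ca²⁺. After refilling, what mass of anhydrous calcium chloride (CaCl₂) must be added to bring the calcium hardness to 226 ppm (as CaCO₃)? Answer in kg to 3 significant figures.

Volume: 988 m³ = 988,000 L.
After draining 22% and refilling: 267 × 0.78 + 43 × 0.22 = 217.72 ppm.
Deficit to target: 226 − 217.72 = 8.28 mg/L.
As CaCO₃: 8.28 mg/L × 988,000 L = 8181 g; ÷ 100.1 = 81.72 mol Ca²⁺.
Mass: 81.72 × 111 = 9071 g.

9.07 kg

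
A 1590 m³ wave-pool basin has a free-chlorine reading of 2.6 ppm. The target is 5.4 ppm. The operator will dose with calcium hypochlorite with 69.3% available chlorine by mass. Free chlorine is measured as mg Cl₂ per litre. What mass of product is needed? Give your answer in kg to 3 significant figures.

6.42 kg

Volume: 1590 m³ = 1,590,000 L.
Chlorine deficit: 5.4 − 2.6 = 2.8 ppm = 2.8 mg/L as Cl₂.
Cl₂ equivalent needed: 2.8 mg/L × 1,590,000 L = 4,452,000 mg = 4452 g.
Product at 69.3% available chlorine: 4452 / 0.693 = 6424 g.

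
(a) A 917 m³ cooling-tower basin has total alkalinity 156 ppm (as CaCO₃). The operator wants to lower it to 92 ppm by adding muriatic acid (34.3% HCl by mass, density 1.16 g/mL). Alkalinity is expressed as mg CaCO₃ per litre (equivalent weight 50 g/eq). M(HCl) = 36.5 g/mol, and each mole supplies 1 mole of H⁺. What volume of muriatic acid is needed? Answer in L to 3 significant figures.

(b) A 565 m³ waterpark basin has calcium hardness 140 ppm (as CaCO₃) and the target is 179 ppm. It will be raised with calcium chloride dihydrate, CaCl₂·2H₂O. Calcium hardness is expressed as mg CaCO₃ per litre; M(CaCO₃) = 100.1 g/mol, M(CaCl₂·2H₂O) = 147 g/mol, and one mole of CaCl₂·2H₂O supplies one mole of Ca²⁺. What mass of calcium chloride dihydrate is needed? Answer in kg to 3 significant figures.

(a) Volume: 917 m³ = 917,000 L.
(a) Alkalinity to neutralize: (156 − 92) = 64 mg/L as CaCO₃ × 917,000 L = 58,690 g as CaCO₃.
(a) Equivalents of H⁺ required: 58,690 ÷ 50 g/eq = 1174 eq = 1174 mol HCl.
(a) Mass of HCl: 1174 × 36.5 = 42,840 g.
(a) Mass of 34.3% solution: 42,840 / 0.343 = 124,900 g.
(a) Volume: 124,900 g ÷ 1.16 g/mL = 107,700 mL.

(b) Volume: 565 m³ = 565,000 L.
(b) Hardness to add: (179 − 140) = 39 mg/L as CaCO₃ × 565,000 L = 22,040 g as CaCO₃.
(b) Moles of Ca²⁺ (1 mol Ca²⁺ ≡ 1 mol CaCO₃): 22,040 / 100.1 g/mol = 220.1 mol.
(b) Mass of CaCl₂·2H₂O: 220.1 × 147 = 32,360 g.

(a) 108 L; (b) 32.4 kg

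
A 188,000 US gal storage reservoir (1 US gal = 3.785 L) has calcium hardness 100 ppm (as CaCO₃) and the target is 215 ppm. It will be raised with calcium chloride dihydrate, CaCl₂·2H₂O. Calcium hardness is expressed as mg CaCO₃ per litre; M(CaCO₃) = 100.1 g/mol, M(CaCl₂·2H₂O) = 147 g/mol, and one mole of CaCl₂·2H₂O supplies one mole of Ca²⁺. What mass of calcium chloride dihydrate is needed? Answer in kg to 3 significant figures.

Volume: 188,000 US gal × 3.785 L/gal = 711,580 L.
Hardness to add: (215 − 100) = 115 mg/L as CaCO₃ × 711,580 L = 81,830 g as CaCO₃.
Moles of Ca²⁺ (1 mol Ca²⁺ ≡ 1 mol CaCO₃): 81,830 / 100.1 g/mol = 817.5 mol.
Mass of CaCl₂·2H₂O: 817.5 × 147 = 120,200 g.

120 kg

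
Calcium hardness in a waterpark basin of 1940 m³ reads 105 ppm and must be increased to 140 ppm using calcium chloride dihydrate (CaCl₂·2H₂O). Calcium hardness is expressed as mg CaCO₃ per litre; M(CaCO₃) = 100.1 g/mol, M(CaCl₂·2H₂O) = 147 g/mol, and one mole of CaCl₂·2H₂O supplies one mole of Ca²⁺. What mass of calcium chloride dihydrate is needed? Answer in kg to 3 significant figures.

99.7 kg

Volume: 1940 m³ = 1,940,000 L.
Hardness to add: (140 − 105) = 35 mg/L as CaCO₃ × 1,940,000 L = 67,900 g as CaCO₃.
Moles of Ca²⁺ (1 mol Ca²⁺ ≡ 1 mol CaCO₃): 67,900 / 100.1 g/mol = 678.3 mol.
Mass of CaCl₂·2H₂O: 678.3 × 147 = 99,710 g.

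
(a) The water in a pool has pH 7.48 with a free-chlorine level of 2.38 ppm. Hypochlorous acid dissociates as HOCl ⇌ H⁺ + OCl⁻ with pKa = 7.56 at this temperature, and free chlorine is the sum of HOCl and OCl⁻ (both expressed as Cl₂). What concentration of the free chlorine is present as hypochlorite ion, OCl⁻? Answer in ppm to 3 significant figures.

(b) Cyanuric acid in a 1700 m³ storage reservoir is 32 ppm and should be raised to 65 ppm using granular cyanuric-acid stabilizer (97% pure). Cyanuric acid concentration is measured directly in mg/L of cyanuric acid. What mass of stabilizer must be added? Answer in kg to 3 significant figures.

(a) 1.08 ppm; (b) 57.8 kg

(a) [OCl⁻]/[HOCl] = 10^(pH − pKa) = 10^(7.48 − 7.56) = 10^-0.08 = 0.8318.
(a) Fraction as HOCl = 1 / (1 + 0.8318) = 0.5459.
(a) OCl⁻ = (1 − 0.5459) × 2.38 ppm = 1.081 ppm.

(b) Volume: 1700 m³ = 1,700,000 L.
(b) CYA to add: (65 − 32) = 33 mg/L × 1,700,000 L = 56,100 g cyanuric acid.
(b) At 97% purity: 56,100 / 0.97 = 57,840 g product.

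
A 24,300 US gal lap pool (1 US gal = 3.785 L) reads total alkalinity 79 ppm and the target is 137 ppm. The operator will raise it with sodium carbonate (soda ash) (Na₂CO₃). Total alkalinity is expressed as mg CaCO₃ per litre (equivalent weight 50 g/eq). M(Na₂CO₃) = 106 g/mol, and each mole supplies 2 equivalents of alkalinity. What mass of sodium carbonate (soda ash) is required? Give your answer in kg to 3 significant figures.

5.65 kg

Volume: 24,300 US gal × 3.785 L/gal = 91,976 L.
Alkalinity to add: (137 − 79) = 58 mg/L as CaCO₃ × 91,976 L = 5335 g as CaCO₃.
Equivalents: 5335 g ÷ 50 g/eq = 106.7 eq.
Each mole of Na₂CO₃ supplies 2 eq, so 106.7 / 2 = 53.35 mol.
Mass: 53.35 mol × 106 g/mol = 5655 g.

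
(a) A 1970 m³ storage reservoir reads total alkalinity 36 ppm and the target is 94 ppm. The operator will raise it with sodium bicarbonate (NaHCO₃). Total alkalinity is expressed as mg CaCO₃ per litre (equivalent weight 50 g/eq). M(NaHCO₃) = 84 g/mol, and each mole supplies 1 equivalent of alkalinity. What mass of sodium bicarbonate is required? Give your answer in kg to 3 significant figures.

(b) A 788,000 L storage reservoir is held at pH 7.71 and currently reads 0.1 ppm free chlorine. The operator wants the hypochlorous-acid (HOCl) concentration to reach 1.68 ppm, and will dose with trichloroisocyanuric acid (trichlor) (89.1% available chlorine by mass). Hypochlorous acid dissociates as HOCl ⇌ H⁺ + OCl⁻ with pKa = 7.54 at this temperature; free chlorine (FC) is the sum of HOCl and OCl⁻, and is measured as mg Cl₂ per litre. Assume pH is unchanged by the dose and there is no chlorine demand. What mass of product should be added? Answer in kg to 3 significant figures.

(a) Volume: 1970 m³ = 1,970,000 L.
(a) Alkalinity to add: (94 − 36) = 58 mg/L as CaCO₃ × 1,970,000 L = 114,300 g as CaCO₃.
(a) Equivalents: 114,300 g ÷ 50 g/eq = 2285 eq.
(a) NaHCO₃ supplies 1 eq per mole → 2285 mol.
(a) Mass: 2285 mol × 84 g/mol = 192,000 g.

(b) [OCl⁻]/[HOCl] = 10^(pH − pKa) = 10^(7.71 − 7.54) = 1.479; fraction as HOCl = 1/(1 + 1.479) = 0.4034.
(b) Free chlorine required for 1.68 ppm HOCl: 1.68 / 0.4034 = 4.165 ppm.
(b) FC to add: 4.165 − 0.1 = 4.065 mg/L as Cl₂.
(b) Cl₂ equivalent: 4.065 mg/L × 788,000 L = 3203 g.
(b) Product at 89.1% available Cl: 3203 / 0.891 = 3595 g.

(a) 192 kg; (b) 3.59 kg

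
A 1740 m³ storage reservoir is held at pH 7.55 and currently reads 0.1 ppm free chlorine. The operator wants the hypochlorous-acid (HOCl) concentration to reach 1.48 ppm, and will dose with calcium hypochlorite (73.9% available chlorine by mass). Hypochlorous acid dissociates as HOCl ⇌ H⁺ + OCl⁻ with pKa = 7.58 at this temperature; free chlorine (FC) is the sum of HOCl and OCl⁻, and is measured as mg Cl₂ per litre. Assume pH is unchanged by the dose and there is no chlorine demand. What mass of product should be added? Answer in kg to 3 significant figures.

Volume: 1740 m³ = 1,740,000 L.
[OCl⁻]/[HOCl] = 10^(pH − pKa) = 10^(7.55 − 7.58) = 0.9333; fraction as HOCl = 1/(1 + 0.9333) = 0.5173.
Free chlorine required for 1.48 ppm HOCl: 1.48 / 0.5173 = 2.861 ppm.
FC to add: 2.861 − 0.1 = 2.761 mg/L as Cl₂.
Cl₂ equivalent: 2.761 mg/L × 1,740,000 L = 4805 g.
Product at 73.9% available Cl: 4805 / 0.739 = 6501 g.

6.50 kg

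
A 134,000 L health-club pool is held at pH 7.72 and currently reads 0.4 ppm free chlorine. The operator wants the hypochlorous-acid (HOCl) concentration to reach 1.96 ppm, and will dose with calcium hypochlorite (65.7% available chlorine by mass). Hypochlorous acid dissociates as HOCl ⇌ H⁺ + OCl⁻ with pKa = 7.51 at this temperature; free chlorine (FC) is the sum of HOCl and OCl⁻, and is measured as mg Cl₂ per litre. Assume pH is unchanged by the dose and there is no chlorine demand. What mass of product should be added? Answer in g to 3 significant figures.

[OCl⁻]/[HOCl] = 10^(pH − pKa) = 10^(7.72 − 7.51) = 1.622; fraction as HOCl = 1/(1 + 1.622) = 0.3814.
Free chlorine required for 1.96 ppm HOCl: 1.96 / 0.3814 = 5.139 ppm.
FC to add: 5.139 − 0.4 = 4.739 mg/L as Cl₂.
Cl₂ equivalent: 4.739 mg/L × 134,000 L = 635 g.
Product at 65.7% available Cl: 635 / 0.657 = 966.5 g.

967 g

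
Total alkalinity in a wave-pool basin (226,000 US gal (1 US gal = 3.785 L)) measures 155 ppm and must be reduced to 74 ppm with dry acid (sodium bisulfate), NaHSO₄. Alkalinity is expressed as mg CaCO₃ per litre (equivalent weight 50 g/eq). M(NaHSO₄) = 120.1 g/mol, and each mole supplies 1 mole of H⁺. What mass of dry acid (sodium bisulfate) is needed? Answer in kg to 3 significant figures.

Volume: 226,000 US gal × 3.785 L/gal = 855,410 L.
Alkalinity to neutralize: (155 − 74) = 81 mg/L as CaCO₃ × 855,410 L = 69,290 g as CaCO₃.
Equivalents of H⁺ required: 69,290 ÷ 50 g/eq = 1386 eq = 1386 mol NaHSO₄.
Mass of NaHSO₄: 1386 × 120.1 = 166,400 g.

166 kg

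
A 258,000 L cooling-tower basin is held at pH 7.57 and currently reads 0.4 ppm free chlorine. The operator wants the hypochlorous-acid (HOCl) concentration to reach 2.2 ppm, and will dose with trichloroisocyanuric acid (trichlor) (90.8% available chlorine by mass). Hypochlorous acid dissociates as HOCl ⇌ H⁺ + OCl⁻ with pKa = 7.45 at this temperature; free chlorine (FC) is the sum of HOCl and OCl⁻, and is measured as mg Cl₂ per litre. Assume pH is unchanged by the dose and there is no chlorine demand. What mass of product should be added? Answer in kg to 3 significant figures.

1.34 kg

[OCl⁻]/[HOCl] = 10^(pH − pKa) = 10^(7.57 − 7.45) = 1.318; fraction as HOCl = 1/(1 + 1.318) = 0.4314.
Free chlorine required for 2.2 ppm HOCl: 2.2 / 0.4314 = 5.1 ppm.
FC to add: 5.1 − 0.4 = 4.7 mg/L as Cl₂.
Cl₂ equivalent: 4.7 mg/L × 258,000 L = 1213 g.
Product at 90.8% available Cl: 1213 / 0.908 = 1336 g.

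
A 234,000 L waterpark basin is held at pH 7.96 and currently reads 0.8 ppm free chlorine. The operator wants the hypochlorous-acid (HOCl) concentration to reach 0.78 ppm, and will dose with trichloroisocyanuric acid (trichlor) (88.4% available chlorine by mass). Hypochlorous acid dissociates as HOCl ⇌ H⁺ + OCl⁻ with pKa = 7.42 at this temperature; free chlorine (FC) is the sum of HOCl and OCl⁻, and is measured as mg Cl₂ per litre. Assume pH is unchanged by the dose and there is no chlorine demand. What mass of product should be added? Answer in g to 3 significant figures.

711 g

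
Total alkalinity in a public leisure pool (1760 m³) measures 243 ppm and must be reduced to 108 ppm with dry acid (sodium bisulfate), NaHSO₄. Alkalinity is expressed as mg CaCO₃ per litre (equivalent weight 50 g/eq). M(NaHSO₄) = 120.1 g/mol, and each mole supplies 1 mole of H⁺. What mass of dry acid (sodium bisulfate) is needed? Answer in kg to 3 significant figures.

571 kg

Volume: 1760 m³ = 1,760,000 L.
Alkalinity to neutralize: (243 − 108) = 135 mg/L as CaCO₃ × 1,760,000 L = 237,600 g as CaCO₃.
Equivalents of H⁺ required: 237,600 ÷ 50 g/eq = 4752 eq = 4752 mol NaHSO₄.
Mass of NaHSO₄: 4752 × 120.1 = 570,700 g.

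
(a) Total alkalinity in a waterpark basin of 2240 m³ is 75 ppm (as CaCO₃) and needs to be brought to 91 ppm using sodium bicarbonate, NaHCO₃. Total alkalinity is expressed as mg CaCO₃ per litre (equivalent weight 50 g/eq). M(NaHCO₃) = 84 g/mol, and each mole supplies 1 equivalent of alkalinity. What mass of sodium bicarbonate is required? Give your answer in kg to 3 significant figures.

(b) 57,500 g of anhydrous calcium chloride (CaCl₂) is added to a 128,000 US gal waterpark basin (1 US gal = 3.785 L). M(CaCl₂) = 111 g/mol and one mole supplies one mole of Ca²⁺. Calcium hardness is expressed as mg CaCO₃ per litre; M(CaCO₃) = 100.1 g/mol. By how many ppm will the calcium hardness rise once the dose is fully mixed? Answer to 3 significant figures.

(a) 60.2 kg; (b) 107 ppm

(a) Volume: 2240 m³ = 2,240,000 L.
(a) Alkalinity to add: (91 − 75) = 16 mg/L as CaCO₃ × 2,240,000 L = 35,840 g as CaCO₃.
(a) Equivalents: 35,840 g ÷ 50 g/eq = 716.8 eq.
(a) NaHCO₃ supplies 1 eq per mole → 716.8 mol.
(a) Mass: 716.8 mol × 84 g/mol = 60,210 g.

(b) Volume: 128,000 US gal × 3.785 L/gal = 484,480 L.
(b) Moles of Ca²⁺: 57,500 g ÷ 111 g/mol = 518 mol.
(b) As CaCO₃: 518 mol × 100.1 g/mol = 51,850 g.
(b) Rise: 51,850 g / 484,480 L × 1000 = 107 mg/L.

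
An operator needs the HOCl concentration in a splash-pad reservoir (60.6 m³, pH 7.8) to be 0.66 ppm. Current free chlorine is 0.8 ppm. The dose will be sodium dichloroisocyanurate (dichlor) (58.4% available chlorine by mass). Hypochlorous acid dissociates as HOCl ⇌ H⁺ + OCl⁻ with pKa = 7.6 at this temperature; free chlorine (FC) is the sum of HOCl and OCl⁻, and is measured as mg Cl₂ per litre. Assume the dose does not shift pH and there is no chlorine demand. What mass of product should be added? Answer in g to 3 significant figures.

94.0 g

Volume: 60.6 m³ = 60,600 L.
[OCl⁻]/[HOCl] = 10^(pH − pKa) = 10^(7.8 − 7.6) = 1.585; fraction as HOCl = 1/(1 + 1.585) = 0.3869.
Free chlorine required for 0.66 ppm HOCl: 0.66 / 0.3869 = 1.706 ppm.
FC to add: 1.706 − 0.8 = 0.906 mg/L as Cl₂.
Cl₂ equivalent: 0.906 mg/L × 60,600 L = 54.91 g.
Product at 58.4% available Cl: 54.91 / 0.584 = 94.02 g.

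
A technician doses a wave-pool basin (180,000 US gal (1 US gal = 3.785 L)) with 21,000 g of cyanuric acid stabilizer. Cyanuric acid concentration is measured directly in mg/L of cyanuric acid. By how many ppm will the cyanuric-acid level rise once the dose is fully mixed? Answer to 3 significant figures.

Volume: 180,000 US gal × 3.785 L/gal = 681,300 L.
Rise: 21,000 g / 681,300 L × 1000 = 30.82 mg/L.

30.8 ppm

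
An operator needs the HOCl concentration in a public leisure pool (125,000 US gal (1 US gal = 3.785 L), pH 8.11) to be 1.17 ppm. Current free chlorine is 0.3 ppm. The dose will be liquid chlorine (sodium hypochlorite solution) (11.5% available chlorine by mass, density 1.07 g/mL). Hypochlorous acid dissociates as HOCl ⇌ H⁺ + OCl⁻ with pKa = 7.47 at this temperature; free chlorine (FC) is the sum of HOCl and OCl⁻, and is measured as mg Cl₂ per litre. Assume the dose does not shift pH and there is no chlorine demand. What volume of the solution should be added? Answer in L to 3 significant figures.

Volume: 125,000 US gal × 3.785 L/gal = 473,125 L.
[OCl⁻]/[HOCl] = 10^(pH − pKa) = 10^(8.11 − 7.47) = 4.365; fraction as HOCl = 1/(1 + 4.365) = 0.1864.
Free chlorine required for 1.17 ppm HOCl: 1.17 / 0.1864 = 6.277 ppm.
FC to add: 6.277 − 0.3 = 5.977 mg/L as Cl₂.
Cl₂ equivalent: 5.977 mg/L × 473,125 L = 2828 g.
Product at 11.5% available Cl: 2828 / 0.115 = 24,590 g.
Volume: 24,590 g ÷ 1.07 g/mL = 22,980 mL.

23.0 L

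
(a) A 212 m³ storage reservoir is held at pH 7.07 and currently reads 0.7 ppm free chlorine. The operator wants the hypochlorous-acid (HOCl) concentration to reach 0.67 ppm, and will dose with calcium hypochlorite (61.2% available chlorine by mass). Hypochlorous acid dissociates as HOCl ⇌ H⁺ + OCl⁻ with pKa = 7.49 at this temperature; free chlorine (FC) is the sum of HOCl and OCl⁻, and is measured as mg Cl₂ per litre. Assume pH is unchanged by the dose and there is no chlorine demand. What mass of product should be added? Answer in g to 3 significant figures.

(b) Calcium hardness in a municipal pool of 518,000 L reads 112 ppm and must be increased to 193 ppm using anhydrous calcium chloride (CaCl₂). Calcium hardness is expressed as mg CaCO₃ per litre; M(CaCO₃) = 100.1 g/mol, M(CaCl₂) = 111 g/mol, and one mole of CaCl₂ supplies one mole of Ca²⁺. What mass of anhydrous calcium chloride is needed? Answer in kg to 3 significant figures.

(a) Volume: 212 m³ = 212,000 L.
(a) [OCl⁻]/[HOCl] = 10^(pH − pKa) = 10^(7.07 − 7.49) = 0.3802; fraction as HOCl = 1/(1 + 0.3802) = 0.7245.
(a) Free chlorine required for 0.67 ppm HOCl: 0.67 / 0.7245 = 0.9247 ppm.
(a) FC to add: 0.9247 − 0.7 = 0.2247 mg/L as Cl₂.
(a) Cl₂ equivalent: 0.2247 mg/L × 212,000 L = 47.64 g.
(a) Product at 61.2% available Cl: 47.64 / 0.612 = 77.85 g.

(b) Hardness to add: (193 − 112) = 81 mg/L as CaCO₃ × 518,000 L = 41,960 g as CaCO₃.
(b) Moles of Ca²⁺ (1 mol Ca²⁺ ≡ 1 mol CaCO₃): 41,960 / 100.1 g/mol = 419.2 mol.
(b) Mass of CaCl₂: 419.2 × 111 = 46,530 g.

(a) 77.8 g; (b) 46.5 kg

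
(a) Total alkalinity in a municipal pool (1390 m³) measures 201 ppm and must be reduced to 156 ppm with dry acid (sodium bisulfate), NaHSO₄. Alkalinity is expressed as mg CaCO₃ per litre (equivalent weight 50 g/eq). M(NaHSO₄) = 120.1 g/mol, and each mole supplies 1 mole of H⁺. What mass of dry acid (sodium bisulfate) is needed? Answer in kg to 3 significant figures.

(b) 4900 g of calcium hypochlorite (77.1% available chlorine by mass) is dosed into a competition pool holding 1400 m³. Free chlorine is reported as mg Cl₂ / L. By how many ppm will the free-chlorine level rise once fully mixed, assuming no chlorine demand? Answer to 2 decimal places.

(a) 150 kg; (b) 2.70 ppm

(a) Volume: 1390 m³ = 1,390,000 L.
(a) Alkalinity to neutralize: (201 − 156) = 45 mg/L as CaCO₃ × 1,390,000 L = 62,550 g as CaCO₃.
(a) Equivalents of H⁺ required: 62,550 ÷ 50 g/eq = 1251 eq = 1251 mol NaHSO₄.
(a) Mass of NaHSO₄: 1251 × 120.1 = 150,200 g.

(b) Volume: 1400 m³ = 1,400,000 L.
(b) Available chlorine delivered: 4900 g × 0.771 = 3778 g as Cl₂.
(b) Concentration rise: 3778 g / 1,400,000 L = 2.699 mg/L = 2.70 ppm.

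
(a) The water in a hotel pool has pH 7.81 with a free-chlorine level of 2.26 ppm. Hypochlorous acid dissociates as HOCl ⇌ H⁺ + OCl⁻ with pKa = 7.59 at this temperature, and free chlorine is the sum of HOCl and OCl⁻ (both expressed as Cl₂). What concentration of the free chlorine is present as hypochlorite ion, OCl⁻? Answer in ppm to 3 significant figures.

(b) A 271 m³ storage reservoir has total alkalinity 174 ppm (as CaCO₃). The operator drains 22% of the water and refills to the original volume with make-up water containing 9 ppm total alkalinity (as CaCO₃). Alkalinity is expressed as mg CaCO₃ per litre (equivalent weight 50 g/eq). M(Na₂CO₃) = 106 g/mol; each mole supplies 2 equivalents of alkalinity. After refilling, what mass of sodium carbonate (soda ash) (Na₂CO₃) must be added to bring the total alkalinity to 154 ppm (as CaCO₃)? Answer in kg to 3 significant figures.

(a) [OCl⁻]/[HOCl] = 10^(pH − pKa) = 10^(7.81 − 7.59) = 10^0.22 = 1.66.
(a) Fraction as HOCl = 1 / (1 + 1.66) = 0.376.
(a) OCl⁻ = (1 − 0.376) × 2.26 ppm = 1.41 ppm.

(b) Volume: 271 m³ = 271,000 L.
(b) After draining 22% and refilling: 174 × 0.78 + 9 × 0.22 = 137.7 ppm.
(b) Deficit to target: 154 − 137.7 = 16.3 mg/L.
(b) As CaCO₃: 16.3 mg/L × 271,000 L = 4417 g; ÷ 50 g/eq ÷ 2 = 44.17 mol Na₂CO₃.
(b) Mass: 44.17 × 106 = 4682 g.

(a) 1.41 ppm; (b) 4.68 kg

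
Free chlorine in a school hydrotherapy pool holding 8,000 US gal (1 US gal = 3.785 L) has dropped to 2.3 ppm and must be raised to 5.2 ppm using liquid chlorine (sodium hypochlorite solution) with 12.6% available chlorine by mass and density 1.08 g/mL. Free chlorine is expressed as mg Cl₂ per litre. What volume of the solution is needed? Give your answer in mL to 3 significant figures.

Volume: 8,000 US gal × 3.785 L/gal = 30,280 L.
Chlorine deficit: 5.2 − 2.3 = 2.9 ppm = 2.9 mg/L as Cl₂.
Cl₂ equivalent needed: 2.9 mg/L × 30,280 L = 87,810 mg = 87.81 g.
Product at 12.6% available chlorine: 87.81 / 0.126 = 696.9 g.
Volume at density 1.08 g/mL: 696.9 g ÷ 1.08 g/mL = 645.3 mL.

645 mL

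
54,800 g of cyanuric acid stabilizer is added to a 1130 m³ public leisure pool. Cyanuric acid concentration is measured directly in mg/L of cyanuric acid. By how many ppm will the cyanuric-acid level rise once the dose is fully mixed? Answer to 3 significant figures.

Volume: 1130 m³ = 1,130,000 L.
Rise: 54,800 g / 1,130,000 L × 1000 = 48.5 mg/L.

48.5 ppm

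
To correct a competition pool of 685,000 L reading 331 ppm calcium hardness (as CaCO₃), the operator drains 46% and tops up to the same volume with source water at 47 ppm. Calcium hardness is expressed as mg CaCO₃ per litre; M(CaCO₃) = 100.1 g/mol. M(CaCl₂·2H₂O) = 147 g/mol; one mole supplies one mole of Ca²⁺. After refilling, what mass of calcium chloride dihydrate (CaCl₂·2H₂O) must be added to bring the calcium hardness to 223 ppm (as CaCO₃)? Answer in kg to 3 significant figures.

After draining 46% and refilling: 331 × 0.54 + 47 × 0.46 = 200.36 ppm.
Deficit to target: 223 − 200.36 = 22.64 mg/L.
As CaCO₃: 22.64 mg/L × 685,000 L = 15,510 g; ÷ 100.1 = 154.9 mol Ca²⁺.
Mass: 154.9 × 147 = 22,770 g.

22.8 kg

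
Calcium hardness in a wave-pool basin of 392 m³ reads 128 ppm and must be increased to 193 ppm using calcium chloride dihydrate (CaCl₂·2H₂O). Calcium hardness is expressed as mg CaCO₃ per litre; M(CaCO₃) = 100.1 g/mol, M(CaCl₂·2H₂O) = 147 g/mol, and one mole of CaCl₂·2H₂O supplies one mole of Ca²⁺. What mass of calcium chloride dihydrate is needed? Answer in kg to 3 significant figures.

Volume: 392 m³ = 392,000 L.
Hardness to add: (193 − 128) = 65 mg/L as CaCO₃ × 392,000 L = 25,480 g as CaCO₃.
Moles of Ca²⁺ (1 mol Ca²⁺ ≡ 1 mol CaCO₃): 25,480 / 100.1 g/mol = 254.5 mol.
Mass of CaCl₂·2H₂O: 254.5 × 147 = 37,420 g.

37.4 kg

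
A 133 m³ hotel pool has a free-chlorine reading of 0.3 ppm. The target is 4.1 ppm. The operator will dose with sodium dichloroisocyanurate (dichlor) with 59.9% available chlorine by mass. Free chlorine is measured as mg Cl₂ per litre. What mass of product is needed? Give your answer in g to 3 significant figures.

Volume: 133 m³ = 133,000 L.
Chlorine deficit: 4.1 − 0.3 = 3.8 ppm = 3.8 mg/L as Cl₂.
Cl₂ equivalent needed: 3.8 mg/L × 133,000 L = 505,400 mg = 505.4 g.
Product at 59.9% available chlorine: 505.4 / 0.599 = 843.7 g.

844 g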